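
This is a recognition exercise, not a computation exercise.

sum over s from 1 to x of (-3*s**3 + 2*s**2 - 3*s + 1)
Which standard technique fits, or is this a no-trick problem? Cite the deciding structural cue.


Verdict: no special technique — every summand is a constant multiple of a power of s — apply the standard power-sum identities one degree at a time.


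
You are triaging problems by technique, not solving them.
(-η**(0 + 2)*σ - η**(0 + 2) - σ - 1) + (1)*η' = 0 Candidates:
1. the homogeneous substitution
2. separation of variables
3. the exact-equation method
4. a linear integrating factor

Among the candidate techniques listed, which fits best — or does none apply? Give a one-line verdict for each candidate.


Verdict: separation of variables — all dependence on the two variables factors apart, the defining separable shape.
- the homogeneous substitution — the slope is not a function of the ratio of the variables alone.
- separation of variables: applicable, and directly so.
- the exact-equation method: the mixed-partials test fails on this split — it is not an exact differential as presented.
- a linear integrating factor: a nonlinear term in the unknown puts this outside the integrating-factor template.


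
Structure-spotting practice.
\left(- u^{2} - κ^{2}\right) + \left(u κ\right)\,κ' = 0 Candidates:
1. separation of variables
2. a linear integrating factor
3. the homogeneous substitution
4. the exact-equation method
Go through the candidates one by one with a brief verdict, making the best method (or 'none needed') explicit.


Best approach: the homogeneous substitution — the slope's numerator and denominator have matching total degree, so it depends only on κ/u and the ratio substitution collapses it. Rearranged, this also fits the Bernoulli template directly; the homogeneous substitution reads the structure without the rearrangement.
- separation of variables — the two dependences do not factor apart.
- a linear integrating factor: a nonlinear term in the unknown puts this outside the integrating-factor template.
- the homogeneous substitution — applies; the problem has the shape this method handles.
- the exact-equation method: exactness fails on the nose — the mixed partials do not match.


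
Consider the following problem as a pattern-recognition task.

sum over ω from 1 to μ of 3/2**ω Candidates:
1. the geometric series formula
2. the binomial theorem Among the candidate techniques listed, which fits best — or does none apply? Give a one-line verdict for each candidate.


Method: the geometric series formula — consecutive terms stand in a fixed index-free ratio — the geometric sum formula closes it.
- the geometric series formula — a fit — the right tool for this form.
- the binomial theorem — there is no sum-raised-to-a-power identity hiding in these terms.


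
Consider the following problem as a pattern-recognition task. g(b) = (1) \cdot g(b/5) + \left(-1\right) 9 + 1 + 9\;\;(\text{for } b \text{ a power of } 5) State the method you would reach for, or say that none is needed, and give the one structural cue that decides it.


Diagnosis: the master substitution — the argument contracts 5-fold per step: reindex b exponentially and solve the linear recurrence in the new index.


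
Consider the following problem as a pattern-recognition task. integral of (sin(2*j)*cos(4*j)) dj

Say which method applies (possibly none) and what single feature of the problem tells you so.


Best approach: a trigonometric identity — two different frequencies multiply in sin(2*j)*cos(4*j); the product-to-sum formula separates them.


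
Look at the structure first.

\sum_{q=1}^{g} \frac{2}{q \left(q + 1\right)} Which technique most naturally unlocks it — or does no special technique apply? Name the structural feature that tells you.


Diagnosis: telescoping — the denominator's roots in \frac{2}{q \left(q + 1\right)} sit an integer apart: decomposition produces a self-cancelling chain.


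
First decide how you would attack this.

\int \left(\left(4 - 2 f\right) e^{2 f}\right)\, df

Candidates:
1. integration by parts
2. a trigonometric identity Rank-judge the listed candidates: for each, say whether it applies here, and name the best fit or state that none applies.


Best approach: integration by parts — a polynomial factor 4 - 2 f multiplies e^{2 f}; differentiating 4 - 2 f lowers its degree while e^{2 f} integrates cleanly, so parts wins.
- integration by parts — yes — fits the structure here.
- a trigonometric identity: there is no trigonometric structure at all — the integrand carries no sine or cosine to rewrite.


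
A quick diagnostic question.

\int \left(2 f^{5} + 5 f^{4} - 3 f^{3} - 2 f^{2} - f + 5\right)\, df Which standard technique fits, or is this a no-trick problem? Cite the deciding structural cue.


Technique: no special technique — scan for structure and find none: constant multiples of powers of f, integrate directly.


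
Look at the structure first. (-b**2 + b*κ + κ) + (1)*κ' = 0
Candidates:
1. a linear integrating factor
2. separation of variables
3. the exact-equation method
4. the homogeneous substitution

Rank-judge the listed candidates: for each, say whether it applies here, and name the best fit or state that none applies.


Technique: a linear integrating factor — linear in the unknown with genuine forcing: multiply through by the exponential of the integrated coefficient and the left side closes into one derivative.
- a linear integrating factor — yes, a natural case for it.
- separation of variables: the two dependences are entangled, not a clean product of one-variable pieces.
- the exact-equation method: the mixed partial derivatives differ, so the left side is not a total differential.
- the homogeneous substitution: solved for the derivative, the right side changes under joint scaling of the two variables.


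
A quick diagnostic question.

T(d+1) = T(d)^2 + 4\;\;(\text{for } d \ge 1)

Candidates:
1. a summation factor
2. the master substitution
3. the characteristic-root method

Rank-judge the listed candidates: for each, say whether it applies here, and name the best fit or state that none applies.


Best approach: no special technique — nonlinear feedback in the recursion rules out every root- or factor-based technique.
- a summation factor: the recursion is nonlinear — outside the first-order linear family a summation factor addresses.
- the master substitution: there is no divide-the-index recursive argument.
- the characteristic-root method: nonlinearity rules out exponential-mode superposition from the start.


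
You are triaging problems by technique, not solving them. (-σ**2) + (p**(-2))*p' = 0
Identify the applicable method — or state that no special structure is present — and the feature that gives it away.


Verdict: separation of variables — separating collects all p-dependence with the derivative and leaves all σ-dependence opposite: variables separate. The equation is exact as it stands too — a potential function exists — though separation reads the split structure directly.


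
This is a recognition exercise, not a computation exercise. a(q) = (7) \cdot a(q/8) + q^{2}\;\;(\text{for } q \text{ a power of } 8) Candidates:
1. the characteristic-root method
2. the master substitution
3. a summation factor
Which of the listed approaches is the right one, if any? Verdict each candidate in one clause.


Best approach: the master substitution — the argument contracts 8-fold per step: reindex q exponentially and solve the linear recurrence in the new index.
- the characteristic-root method — the recursion divides its index rather than shifting it — outside the constant-shift family the root method covers.
- the master substitution — yes — fits the structure here.
- a summation factor — a divided-index call is outside the fixed-shift first-order family a summation factor normalizes.


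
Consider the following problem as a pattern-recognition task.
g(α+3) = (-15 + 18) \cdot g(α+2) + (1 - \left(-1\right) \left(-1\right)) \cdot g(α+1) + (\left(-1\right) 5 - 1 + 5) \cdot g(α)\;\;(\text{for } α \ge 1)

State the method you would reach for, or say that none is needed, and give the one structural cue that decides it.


Technique: the characteristic-root method — linear, homogeneous, constant coefficients: solutions of the form r^α exist — find the roots of the characteristic polynomial.


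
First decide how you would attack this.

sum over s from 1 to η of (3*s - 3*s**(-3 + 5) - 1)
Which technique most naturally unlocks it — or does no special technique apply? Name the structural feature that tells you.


Best approach: no special technique — recognize the absence of structure: constant-multiple powers of s summed plainly, no special method required.


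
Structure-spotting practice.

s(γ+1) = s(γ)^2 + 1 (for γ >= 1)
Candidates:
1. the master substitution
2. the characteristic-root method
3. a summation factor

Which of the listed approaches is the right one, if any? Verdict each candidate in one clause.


Verdict: no special technique — the map from one term to the next is curved, not linear, so linear closed-form machinery does not attach.
- the master substitution: the recursive argument is a shift of the index, not a fixed fraction of it.
- the characteristic-root method: nonlinearity rules out exponential-mode superposition from the start.
- a summation factor — the recursion is nonlinear — outside the first-order linear family a summation factor addresses.


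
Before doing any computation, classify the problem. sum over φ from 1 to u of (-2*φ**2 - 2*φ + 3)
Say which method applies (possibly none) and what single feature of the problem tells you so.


Verdict: no special technique — Faulhaber territory: sum each constant-multiple power of φ with its closed-form formula, no trick required.


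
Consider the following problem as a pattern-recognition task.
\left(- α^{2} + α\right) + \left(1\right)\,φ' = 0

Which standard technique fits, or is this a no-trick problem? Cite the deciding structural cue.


Technique: no special technique — with φ absent the equation is not coupled at all: direct integration in α.


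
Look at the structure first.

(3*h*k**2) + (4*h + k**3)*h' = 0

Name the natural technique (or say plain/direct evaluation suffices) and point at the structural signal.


Method: the exact-equation method — checking ∂/∂h of 3*h*k**2 against ∂/∂k of 4*h + k**3: they match — the equation is exact as it stands.


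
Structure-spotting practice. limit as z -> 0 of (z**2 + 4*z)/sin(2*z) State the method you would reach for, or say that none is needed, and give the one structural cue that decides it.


Verdict: l'Hôpital's rule (0/0) — plug in 0: top and bottom both hit zero, so differentiate each and retry. One could equally expand both pieces locally and compare leading terms; the rule does that in one stroke.


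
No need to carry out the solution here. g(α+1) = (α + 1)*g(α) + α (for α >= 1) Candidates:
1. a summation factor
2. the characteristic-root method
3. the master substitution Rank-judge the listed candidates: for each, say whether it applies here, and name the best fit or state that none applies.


Diagnosis: a summation factor — one-term recursion with variable weight α + 1 is solved by product normalization, not by root-finding.
- a summation factor: yes, a natural case for it.
- the characteristic-root method — the coefficients vary with the index, breaking the constant-coefficient structure the method needs.
- the master substitution: the recursion steps by a constant offset, so exponential reindexing is pointless.


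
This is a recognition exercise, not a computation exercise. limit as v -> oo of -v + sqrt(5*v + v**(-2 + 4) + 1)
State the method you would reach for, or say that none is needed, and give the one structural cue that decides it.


Diagnosis: conjugate multiplication — this difference gives up after one conjugate multiplication — the radical structure cancels against its conjugate.


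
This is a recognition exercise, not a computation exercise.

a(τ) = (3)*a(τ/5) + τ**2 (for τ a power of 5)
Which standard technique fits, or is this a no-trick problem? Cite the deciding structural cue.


Method: the master substitution — treat m = log base 5 of τ as the new clock: one recursion step advances m by one while τ scales by 5.


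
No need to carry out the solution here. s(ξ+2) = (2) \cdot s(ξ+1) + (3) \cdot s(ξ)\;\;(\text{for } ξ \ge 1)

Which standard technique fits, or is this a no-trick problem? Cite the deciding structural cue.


Verdict: the characteristic-root method — linear, homogeneous, constant coefficients: solutions of the form r^ξ exist — find the roots of the characteristic polynomial.


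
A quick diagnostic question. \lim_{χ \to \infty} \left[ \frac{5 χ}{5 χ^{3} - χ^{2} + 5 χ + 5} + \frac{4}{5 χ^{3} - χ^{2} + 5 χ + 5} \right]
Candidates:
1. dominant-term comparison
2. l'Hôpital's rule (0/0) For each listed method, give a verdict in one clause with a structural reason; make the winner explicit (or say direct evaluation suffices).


Technique: dominant-term comparison — at large χ only the top-degree terms survive; compare the leading terms and the limit falls out.
- dominant-term comparison: a fit — the right tool for this form.
- l'Hôpital's rule (0/0) — viewed as a single quotient this runs to ∞/∞, not the 0/0 clash this candidate addresses; an at-infinity variant of the rule would resolve it, but comparing leading growth reads the answer without differentiating.


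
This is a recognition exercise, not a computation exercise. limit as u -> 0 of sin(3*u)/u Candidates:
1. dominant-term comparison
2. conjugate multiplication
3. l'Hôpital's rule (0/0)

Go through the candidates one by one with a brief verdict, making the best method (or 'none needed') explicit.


Diagnosis: l'Hôpital's rule (0/0) — both numerator and denominator vanish at 0: the genuine 0/0 indeterminate that l'Hôpital exists for. A first-order expansion at the point is an equally standard path; the rule packages it.
- dominant-term comparison — this is not a rational comparison of growth rates at infinity.
- conjugate multiplication: there is no infinity-minus-infinity radical difference to rationalize.
- l'Hôpital's rule (0/0): yes, a natural case for it.


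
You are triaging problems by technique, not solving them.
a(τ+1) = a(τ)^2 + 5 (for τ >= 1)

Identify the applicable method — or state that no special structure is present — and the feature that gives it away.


Verdict: no special technique — nonlinear feedback in the recursion rules out every root- or factor-based technique.


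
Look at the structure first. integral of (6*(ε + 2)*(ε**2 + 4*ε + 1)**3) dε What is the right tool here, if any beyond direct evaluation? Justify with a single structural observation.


Method: u-substitution — collected, the integrand has one factor that is, up to a constant, the derivative of an inner expression the rest depends on — substitute for that inner expression. Nothing stops a full expansion here — the substitution simply spares the algebra.


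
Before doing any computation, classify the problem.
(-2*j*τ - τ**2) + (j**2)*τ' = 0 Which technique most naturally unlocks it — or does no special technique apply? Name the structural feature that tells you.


Verdict: the homogeneous substitution — the slope's numerator and denominator have matching total degree, so it depends only on τ/j and the ratio substitution collapses it. A Bernoulli substitution is a fair alternative on this equation directly; the homogeneous reading takes it as given.


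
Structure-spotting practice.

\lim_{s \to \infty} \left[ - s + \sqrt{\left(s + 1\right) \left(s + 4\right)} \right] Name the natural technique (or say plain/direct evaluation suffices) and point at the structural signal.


Verdict: conjugate multiplication — neither \sqrt{\left(s + 1\right) \left(s + 4\right)} nor s converges alone, so rewrite their difference as a conjugate-rationalized quotient first.


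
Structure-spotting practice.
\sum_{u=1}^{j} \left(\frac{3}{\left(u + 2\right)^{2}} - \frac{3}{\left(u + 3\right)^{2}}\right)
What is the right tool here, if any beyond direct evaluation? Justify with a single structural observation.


Technique: telescoping — write out three consecutive terms and watch the interior cancel: the advanced copy one term subtracts reappears as the very next term's leading piece, pair after pair.


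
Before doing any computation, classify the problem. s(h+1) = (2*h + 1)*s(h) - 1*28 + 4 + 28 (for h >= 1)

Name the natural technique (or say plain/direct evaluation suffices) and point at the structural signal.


Method: a summation factor — rescale the sequence by the product of the weights 2*h + 1 so far — the recurrence collapses to a plain running sum.


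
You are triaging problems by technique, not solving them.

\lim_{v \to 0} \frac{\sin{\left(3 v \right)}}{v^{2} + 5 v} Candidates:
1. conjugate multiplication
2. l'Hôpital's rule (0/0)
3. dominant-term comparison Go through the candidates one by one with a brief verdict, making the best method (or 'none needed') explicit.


Best approach: l'Hôpital's rule (0/0) — substituting 0 gives 0 over 0; differentiate top and bottom once and re-evaluate. The standard small-argument limits would also carry it; the rule is the systematic route.
- conjugate multiplication — there is no infinity-minus-infinity radical difference to rationalize.
- l'Hôpital's rule (0/0): yes, a natural case for it.
- dominant-term comparison: no ranking of term growth rates resolves the limit here.


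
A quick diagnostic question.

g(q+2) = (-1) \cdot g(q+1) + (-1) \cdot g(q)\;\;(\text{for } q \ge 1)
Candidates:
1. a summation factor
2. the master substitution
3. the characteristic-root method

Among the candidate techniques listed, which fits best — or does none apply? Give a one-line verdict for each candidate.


Verdict: the characteristic-root method — fixed numeric weights on consecutive terms and no forcing term added: the root method in its home territory.
- a summation factor: the recurrence reaches back more than one step, outside the first-order family a summation factor normalizes.
- the master substitution: the recursion steps by a constant offset, so exponential reindexing is pointless.
- the characteristic-root method: yes — fits the structure here.


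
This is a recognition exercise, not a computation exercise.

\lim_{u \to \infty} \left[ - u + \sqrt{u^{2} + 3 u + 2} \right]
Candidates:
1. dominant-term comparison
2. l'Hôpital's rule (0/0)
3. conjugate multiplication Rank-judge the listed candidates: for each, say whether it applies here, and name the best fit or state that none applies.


Best approach: conjugate multiplication — this difference gives up after one conjugate multiplication — the radical structure cancels against its conjugate.
- dominant-term comparison: leading-power comparison does not apply to this form.
- l'Hôpital's rule (0/0) — no quotient structure at all: the clash is ∞ minus ∞, which rationalizing converts into a tractable ratio.
- conjugate multiplication — a fit — the right tool for this form.


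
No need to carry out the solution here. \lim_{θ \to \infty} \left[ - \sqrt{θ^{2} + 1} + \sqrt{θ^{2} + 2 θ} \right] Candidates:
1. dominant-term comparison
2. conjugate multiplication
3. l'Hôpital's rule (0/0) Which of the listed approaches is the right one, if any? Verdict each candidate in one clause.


Diagnosis: conjugate multiplication — \sqrt{θ^{2} + 2 θ} and \sqrt{θ^{2} + 1} both blow up, but their difference is tame once the conjugate rationalizes it.
- dominant-term comparison — no dominant-degree comparison decides it.
- conjugate multiplication: yes, a natural case for it.
- l'Hôpital's rule (0/0): substitution produces ∞ − ∞ rather than a vanishing quotient; the rule needs a 0/0 ratio to act on.


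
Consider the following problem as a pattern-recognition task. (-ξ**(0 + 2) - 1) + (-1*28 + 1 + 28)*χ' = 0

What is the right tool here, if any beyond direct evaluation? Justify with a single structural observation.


Diagnosis: no special technique — solved for the derivative, χ never appears on the right — this is a direct integration in ξ, not a differential-equations problem at heart.


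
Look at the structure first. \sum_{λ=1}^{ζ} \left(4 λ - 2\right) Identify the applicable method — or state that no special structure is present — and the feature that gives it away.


Verdict: no special technique — nothing telescopes and nothing is geometric; polynomial terms in λ sum term by term.


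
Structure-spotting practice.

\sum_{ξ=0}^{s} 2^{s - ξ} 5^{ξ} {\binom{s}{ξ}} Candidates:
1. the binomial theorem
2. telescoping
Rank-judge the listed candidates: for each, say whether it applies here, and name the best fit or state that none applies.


Best approach: the binomial theorem — the summand is term ξ of a binomial expansion in 5 and 2; the whole sum is a single power.
- the binomial theorem — yes — fits the structure here.
- telescoping — the summand is not presented as a shifted difference — a telescoping rewrite may exist, but the displayed structure does not offer one.


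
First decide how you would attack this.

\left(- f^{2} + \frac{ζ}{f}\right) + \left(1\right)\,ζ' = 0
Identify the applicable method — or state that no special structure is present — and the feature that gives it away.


Technique: a linear integrating factor — linear in the unknown with genuine forcing: multiply through by the exponential of the integrated coefficient and the left side closes into one derivative.


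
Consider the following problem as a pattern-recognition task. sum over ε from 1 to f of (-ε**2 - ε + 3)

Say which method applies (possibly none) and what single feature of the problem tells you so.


Diagnosis: no special technique — with only polynomial terms in ε present, the classical sum-of-powers identities are all you need.


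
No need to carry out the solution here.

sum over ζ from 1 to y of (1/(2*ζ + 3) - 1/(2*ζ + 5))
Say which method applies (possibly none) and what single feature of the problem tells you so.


Technique: telescoping — consecutive terms evaluate one function at adjacent indices (1/(2*ζ + 3) is its current value): one term's tail is the next term's head, so the chain collapses.


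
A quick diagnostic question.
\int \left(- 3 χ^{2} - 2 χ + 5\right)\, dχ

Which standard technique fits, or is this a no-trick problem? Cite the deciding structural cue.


Method: no special technique — nothing composite, nothing rational, nothing trigonometric — each constant-multiple power of χ integrates by the power rule alone.


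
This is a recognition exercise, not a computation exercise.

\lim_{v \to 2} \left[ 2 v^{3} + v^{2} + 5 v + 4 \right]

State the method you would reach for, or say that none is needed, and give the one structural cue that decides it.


Verdict: no special technique — the function is continuous at 2; evaluation is itself the limit, no machinery required.


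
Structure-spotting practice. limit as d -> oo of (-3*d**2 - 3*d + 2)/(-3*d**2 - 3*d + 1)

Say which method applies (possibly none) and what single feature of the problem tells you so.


Diagnosis: dominant-term comparison — growth-rate triage: the leading powers of d decide the limit, everything else is noise. Viewed as a single quotient this is an ∞/∞ form — an at-infinity application of l'Hôpital's rule would also resolve it; comparing leading growth reads the answer without differentiating.


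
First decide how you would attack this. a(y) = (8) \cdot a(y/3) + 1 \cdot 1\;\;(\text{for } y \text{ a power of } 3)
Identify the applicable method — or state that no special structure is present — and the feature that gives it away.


Diagnosis: the master substitution — the argument shrinks by the factor 3, so measure the index on a logarithmic scale and the recursion becomes a shift.


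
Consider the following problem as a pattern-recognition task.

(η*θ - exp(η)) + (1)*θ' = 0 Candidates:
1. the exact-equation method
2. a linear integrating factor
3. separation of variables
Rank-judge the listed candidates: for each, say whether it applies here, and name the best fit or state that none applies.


Technique: a linear integrating factor — linear in the unknown with genuine forcing: multiply through by the exponential of the integrated coefficient and the left side closes into one derivative.
- the exact-equation method: exactness fails on the nose — the mixed partials do not match.
- a linear integrating factor — applies; the problem has the shape this method handles.
- separation of variables — no algebra isolates the independent variable on one side and the unknown on the other.


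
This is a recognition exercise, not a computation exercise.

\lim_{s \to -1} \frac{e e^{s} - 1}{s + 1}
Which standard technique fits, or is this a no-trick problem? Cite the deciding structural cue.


Technique: l'Hôpital's rule (0/0) — substituting -1 gives 0 over 0; differentiate top and bottom once and re-evaluate. A local series expansion at the point resolves it as well; the rule is the packaged version of that step.


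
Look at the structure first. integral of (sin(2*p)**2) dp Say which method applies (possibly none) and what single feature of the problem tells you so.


Method: a trigonometric identity — even powers like sin(2*p)**2 never integrate directly; the half-angle identity lowers the degree first.


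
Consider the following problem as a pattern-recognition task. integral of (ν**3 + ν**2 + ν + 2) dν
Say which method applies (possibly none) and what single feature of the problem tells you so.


Best approach: no special technique — a term-by-term power-rule job in ν; no substitution or rearrangement earns its keep here.


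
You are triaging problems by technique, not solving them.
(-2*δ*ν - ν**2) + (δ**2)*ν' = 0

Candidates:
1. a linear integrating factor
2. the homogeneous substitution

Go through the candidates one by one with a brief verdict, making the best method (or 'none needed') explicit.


Technique: the homogeneous substitution — the slope's numerator and denominator share total degree; set v = ν/δ and the equation drops to separable form. A Bernoulli substitution is a fair alternative on this equation directly; the homogeneous reading takes it as given.
- a linear integrating factor — the unknown enters nonlinearly (through a power, a denominator, or a transcendental function), which the linear integrating-factor recipe cannot absorb as-is — any repair would come from a preliminary substitution, not the factor.
- the homogeneous substitution: yes, a natural case for it.


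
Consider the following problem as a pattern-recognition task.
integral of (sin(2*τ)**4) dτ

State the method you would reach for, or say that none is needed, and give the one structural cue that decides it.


Best approach: a trigonometric identity — reduce sin(2*τ)**4 with the power-reduction formula and the integral becomes first-degree trigonometry.


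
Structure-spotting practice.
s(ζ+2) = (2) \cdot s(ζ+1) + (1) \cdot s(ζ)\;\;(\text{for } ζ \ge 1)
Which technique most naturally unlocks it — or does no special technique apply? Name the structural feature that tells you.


Verdict: the characteristic-root method — no index-dependence in the weights and nothing inhomogeneous: classic characteristic-equation setup.


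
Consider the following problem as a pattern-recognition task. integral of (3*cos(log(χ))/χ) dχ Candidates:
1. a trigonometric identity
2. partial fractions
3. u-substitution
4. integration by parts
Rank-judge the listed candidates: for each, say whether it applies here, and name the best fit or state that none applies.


Method: u-substitution — read it as f(log(χ)) times a constant multiple of d(log(χ)): one substitution, u = log(χ), finishes it.
- a trigonometric identity: the trigonometric factor has no even power to reduce and no cross-frequency product to convert — the standard power-reduction and product-to-sum identities do not engage it.
- partial fractions: there is no rational-function structure to decompose.
- u-substitution — yes, a natural case for it.
- integration by parts: there is no nonconstant-polynomial-times-kernel split with an exp, sine, cosine (degree-1 argument), or logarithm partner.


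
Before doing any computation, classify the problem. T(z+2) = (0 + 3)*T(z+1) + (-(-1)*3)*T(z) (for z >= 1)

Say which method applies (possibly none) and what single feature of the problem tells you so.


Verdict: the characteristic-root method — the recurrence treats every index alike (constant coefficients, no forcing) — precisely the regime where r^z trials close it.


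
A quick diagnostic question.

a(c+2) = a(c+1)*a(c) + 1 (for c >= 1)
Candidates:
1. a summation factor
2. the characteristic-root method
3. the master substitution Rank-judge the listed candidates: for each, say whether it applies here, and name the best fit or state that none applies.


Diagnosis: no special technique — the recurrence is nonlinear in the sequence values; study it directly, no linear machinery applies.
- a summation factor — the recursion is nonlinear — outside the first-order linear family a summation factor addresses.
- the characteristic-root method: nonlinearity rules out exponential-mode superposition from the start.
- the master substitution: with no divided-index recursive call, reindexing by powers of a base buys nothing.


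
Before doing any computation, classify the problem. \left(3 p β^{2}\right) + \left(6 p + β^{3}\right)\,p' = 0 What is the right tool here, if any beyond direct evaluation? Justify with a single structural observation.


Method: the exact-equation method — this form is already the differential of something: the matching mixed partials of 3 p β^{2} and 6 p + β^{3} prove it.


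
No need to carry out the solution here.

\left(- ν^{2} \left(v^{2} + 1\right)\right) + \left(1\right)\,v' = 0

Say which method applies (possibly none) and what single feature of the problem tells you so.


Best approach: separation of variables — solved for the derivative, the right side factors as ν^{2} times v^{2} + 1 — all ν-dependence separates from all v-dependence.


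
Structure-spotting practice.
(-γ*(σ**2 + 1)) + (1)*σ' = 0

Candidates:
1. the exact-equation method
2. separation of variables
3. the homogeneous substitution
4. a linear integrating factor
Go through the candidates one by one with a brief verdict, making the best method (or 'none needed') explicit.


Technique: separation of variables — all dependence on the two variables factors apart, the defining separable shape.
- the exact-equation method: the mixed partial derivatives differ, so the left side is not a total differential.
- separation of variables: yes, a natural case for it.
- the homogeneous substitution: rescaling both variables together changes the slope, so no ratio substitution collapses it.
- a linear integrating factor — a nonlinear term in the unknown puts this outside the integrating-factor template.


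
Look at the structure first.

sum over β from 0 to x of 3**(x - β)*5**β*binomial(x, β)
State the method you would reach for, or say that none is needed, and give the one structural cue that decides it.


Method: the binomial theorem — terms weighting binomial(x, β) against matched powers of 5 and 3 reassemble into (5 + 3)^x by the binomial theorem.


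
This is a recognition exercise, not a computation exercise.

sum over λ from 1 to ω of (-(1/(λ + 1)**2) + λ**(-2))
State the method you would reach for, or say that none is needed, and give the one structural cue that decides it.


Technique: telescoping — this sum is a zipper: each term contributes λ**(-2) and removes the next index's value, which the following term puts back, closing term by term.


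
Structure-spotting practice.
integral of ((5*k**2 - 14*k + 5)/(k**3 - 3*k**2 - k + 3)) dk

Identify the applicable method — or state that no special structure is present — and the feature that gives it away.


Technique: partial fractions — rational integrand, reducible denominator k**3 - 3*k**2 - k + 3: decompose first, integrate second.


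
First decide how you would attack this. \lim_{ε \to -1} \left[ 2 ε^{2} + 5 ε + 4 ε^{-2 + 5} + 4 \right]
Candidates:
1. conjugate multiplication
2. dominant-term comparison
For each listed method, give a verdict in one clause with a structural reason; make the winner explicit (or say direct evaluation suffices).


Best approach: no special technique — the expression is continuous at -1 — substitute and evaluate; no indeterminate form appears.
- conjugate multiplication: the conjugate move applies to radical differences, which this is not.
- dominant-term comparison — this limit is not decided by comparing polynomial growth at infinity.


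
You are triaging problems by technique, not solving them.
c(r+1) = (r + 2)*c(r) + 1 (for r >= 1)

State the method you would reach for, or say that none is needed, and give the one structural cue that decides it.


Method: a summation factor — it is first-order linear but the coefficient r + 2 depends on the index, so multiply through by a summation factor to telescope it.


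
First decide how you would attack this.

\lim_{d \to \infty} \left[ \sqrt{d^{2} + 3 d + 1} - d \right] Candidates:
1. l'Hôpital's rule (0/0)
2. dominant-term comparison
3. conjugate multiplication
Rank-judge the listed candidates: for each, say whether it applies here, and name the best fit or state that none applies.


Technique: conjugate multiplication — two divergent pieces with a minus sign between them and a radical in the mix: rationalize \sqrt{d^{2} + 3 d + 1} - d before any limit law applies.
- l'Hôpital's rule (0/0) — no quotient structure at all: the clash is ∞ minus ∞, which rationalizing converts into a tractable ratio.
- dominant-term comparison: no dominant-degree comparison decides it.
- conjugate multiplication — yes, a natural case for it.


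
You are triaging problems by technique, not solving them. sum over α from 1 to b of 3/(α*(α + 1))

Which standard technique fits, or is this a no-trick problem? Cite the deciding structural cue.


Technique: telescoping — 3/(α*(α + 1)) is a collapsed telescope: expand it into simple fractions to see the cancellation.


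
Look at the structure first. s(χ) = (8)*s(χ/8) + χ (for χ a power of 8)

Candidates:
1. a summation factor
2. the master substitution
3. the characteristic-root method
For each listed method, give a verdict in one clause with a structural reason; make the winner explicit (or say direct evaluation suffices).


Verdict: the master substitution — the argument χ/8 divides the index by 8; the standard χ = 8^m substitution converts it to a constant-shift recurrence.
- a summation factor — the recursion divides its index rather than shifting it — there is no previous-term chain for a summation factor to telescope.
- the master substitution — applies; the problem has the shape this method handles.
- the characteristic-root method — the recursion divides its index rather than shifting it — outside the constant-shift family the root method covers.


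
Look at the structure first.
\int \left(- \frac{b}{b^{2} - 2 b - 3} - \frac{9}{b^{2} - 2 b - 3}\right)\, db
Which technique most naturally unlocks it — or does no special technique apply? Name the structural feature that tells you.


Technique: partial fractions — the denominator b^{2} - 2 b - 3 factors, so the quotient decomposes into elementary partial fractions term by term.


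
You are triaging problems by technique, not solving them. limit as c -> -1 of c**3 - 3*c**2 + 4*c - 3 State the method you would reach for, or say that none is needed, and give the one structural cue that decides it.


Best approach: no special technique — nothing blocks direct substitution at -1: plug in and finish.


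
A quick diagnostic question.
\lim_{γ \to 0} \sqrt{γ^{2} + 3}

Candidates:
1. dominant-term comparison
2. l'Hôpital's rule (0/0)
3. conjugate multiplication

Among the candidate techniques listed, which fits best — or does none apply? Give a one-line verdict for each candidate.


Technique: no special technique — the expression is continuous at 0 — substitute and evaluate; no indeterminate form appears.
- dominant-term comparison: no dominant-degree comparison decides it.
- l'Hôpital's rule (0/0) — substituting the point gives a finite value outright — there is no indeterminate clash to repair.
- conjugate multiplication — no difference of divergent radicals appears, so rationalizing has nothing to cancel.


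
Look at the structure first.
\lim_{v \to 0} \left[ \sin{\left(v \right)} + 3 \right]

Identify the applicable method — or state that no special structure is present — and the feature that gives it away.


Diagnosis: no special technique — nothing blocks direct substitution at 0: plug in and finish.


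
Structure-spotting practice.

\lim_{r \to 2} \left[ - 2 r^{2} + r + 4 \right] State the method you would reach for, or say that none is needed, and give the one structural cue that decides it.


Method: no special technique — the expression is continuous at 2 — substitute and evaluate; no indeterminate form appears.


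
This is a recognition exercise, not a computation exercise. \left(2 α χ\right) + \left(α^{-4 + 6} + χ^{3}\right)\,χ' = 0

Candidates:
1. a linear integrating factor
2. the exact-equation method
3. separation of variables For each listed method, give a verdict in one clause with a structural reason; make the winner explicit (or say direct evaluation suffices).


Method: the exact-equation method — equality of cross partials is the green light — assemble the potential function term by term.
- a linear integrating factor: a nonlinear term in the unknown puts this outside the integrating-factor template.
- the exact-equation method — applies; the problem has the shape this method handles.
- separation of variables — the two dependences do not factor apart.


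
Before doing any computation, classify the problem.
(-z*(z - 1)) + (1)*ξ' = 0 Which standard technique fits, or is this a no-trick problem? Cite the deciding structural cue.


Best approach: no special technique — solved for the derivative, no ξ appears — this is antidifferentiation in z wearing ODE clothing.


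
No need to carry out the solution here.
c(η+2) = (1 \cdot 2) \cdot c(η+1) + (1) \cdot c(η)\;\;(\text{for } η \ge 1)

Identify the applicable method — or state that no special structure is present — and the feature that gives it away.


Diagnosis: the characteristic-root method — no index-dependence in the weights and nothing inhomogeneous: classic characteristic-equation setup.


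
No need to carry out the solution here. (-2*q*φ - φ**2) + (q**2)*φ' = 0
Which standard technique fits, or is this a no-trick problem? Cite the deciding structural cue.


Diagnosis: the homogeneous substitution — scaling q and φ together leaves the slope fixed — it depends only on φ/q, so substitute the ratio. A Bernoulli substitution is a fair alternative on this equation directly; the homogeneous reading takes it as given.


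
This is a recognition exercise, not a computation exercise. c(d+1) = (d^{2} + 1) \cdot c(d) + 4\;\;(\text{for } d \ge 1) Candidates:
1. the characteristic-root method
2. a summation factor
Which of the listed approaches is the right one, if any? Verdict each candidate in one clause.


Technique: a summation factor — with the index-dependent coefficient d^{2} + 1, dividing by the cumulative product turns the left side into a pure difference.
- the characteristic-root method — the coefficients vary with the index, breaking the constant-coefficient structure the method needs.
- a summation factor: yes, a natural case for it.
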